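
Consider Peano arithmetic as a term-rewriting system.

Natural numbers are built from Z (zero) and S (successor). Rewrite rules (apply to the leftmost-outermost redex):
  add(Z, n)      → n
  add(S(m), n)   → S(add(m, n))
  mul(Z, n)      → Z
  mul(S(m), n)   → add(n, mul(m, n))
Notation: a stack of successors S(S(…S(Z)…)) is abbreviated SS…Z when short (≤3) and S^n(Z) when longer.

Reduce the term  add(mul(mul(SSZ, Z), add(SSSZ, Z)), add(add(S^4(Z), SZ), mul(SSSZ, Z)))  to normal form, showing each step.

Answer: normal form = S^5(Z)  (in 25 steps)

Derivation:
  start: add(mul(mul(SSZ, Z), add(SSSZ, Z)), add(add(S^4(Z), SZ), mul(SSSZ, Z)))
  [1] add(mul(add(Z, mul(SZ, Z)), add(SSSZ, Z)), add(add(S^4(Z), SZ), mul(SSSZ, Z)))
  [2] add(mul(mul(SZ, Z), add(SSSZ, Z)), add(add(S^4(Z), SZ), mul(SSSZ, Z)))
  [3] add(mul(add(Z, mul(Z, Z)), add(SSSZ, Z)), add(add(S^4(Z), SZ), mul(SSSZ, Z)))
  [4] add(mul(mul(Z, Z), add(SSSZ, Z)), add(add(S^4(Z), SZ), mul(SSSZ, Z)))
  [5] add(mul(Z, add(SSSZ, Z)), add(add(S^4(Z), SZ), mul(SSSZ, Z)))
  [6] add(Z, add(add(S^4(Z), SZ), mul(SSSZ, Z)))
  [7] add(add(S^4(Z), SZ), mul(SSSZ, Z))
  [8] add(S(add(SSSZ, SZ)), mul(SSSZ, Z))
  [9] S(add(add(SSSZ, SZ), mul(SSSZ, Z)))
  [10] S(add(S(add(SSZ, SZ)), mul(SSSZ, Z)))
  [11] S(S(add(add(SSZ, SZ), mul(SSSZ, Z))))
  [12] S(S(add(S(add(SZ, SZ)), mul(SSSZ, Z))))
  [13] S(S(S(add(add(SZ, SZ), mul(SSSZ, Z)))))
  [14] S(S(S(add(S(add(Z, SZ)), mul(SSSZ, Z)))))
  [15] S(S(S(S(add(add(Z, SZ), mul(SSSZ, Z))))))
  [16] S(S(S(S(add(SZ, mul(SSSZ, Z))))))
  [17] S(S(S(S(S(add(Z, mul(SSSZ, Z)))))))
  [18] S(S(S(S(S(mul(SSSZ, Z))))))
  [19] S(S(S(S(S(add(Z, mul(SSZ, Z)))))))
  [20] S(S(S(S(S(mul(SSZ, Z))))))
  [21] S(S(S(S(S(add(Z, mul(SZ, Z)))))))
  [22] S(S(S(S(S(mul(SZ, Z))))))
  [23] S(S(S(S(S(add(Z, mul(Z, Z)))))))
  [24] S(S(S(S(S(mul(Z, Z))))))
  [25] S^5(Z)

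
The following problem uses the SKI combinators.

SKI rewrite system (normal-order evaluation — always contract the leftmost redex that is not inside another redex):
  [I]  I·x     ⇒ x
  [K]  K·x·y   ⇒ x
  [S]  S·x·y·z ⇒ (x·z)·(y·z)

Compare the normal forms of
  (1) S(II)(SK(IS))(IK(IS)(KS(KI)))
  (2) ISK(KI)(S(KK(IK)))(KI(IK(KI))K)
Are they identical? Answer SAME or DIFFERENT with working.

Answer: DIFFERENT — A ⇓ SS, B ⇓ SKK

Reduction:
Term A:
  start: S(II)(SK(IS))(IK(IS)(KS(KI)))
  step 1: II(IK(IS)(KS(KI)))(SK(IS)(IK(IS)(KS(KI))))
  step 2: I(IK(IS)(KS(KI)))(SK(IS)(IK(IS)(KS(KI))))
  step 3: IK(IS)(KS(KI))(SK(IS)(IK(IS)(KS(KI))))
  step 4: K(IS)(KS(KI))(SK(IS)(IK(IS)(KS(KI))))
  step 5: IS(SK(IS)(IK(IS)(KS(KI))))
  step 6: S(SK(IS)(IK(IS)(KS(KI))))
  step 7: S(K(IK(IS)(KS(KI)))(IS(IK(IS)(KS(KI)))))
  step 8: S(IK(IS)(KS(KI)))
  step 9: S(K(IS)(KS(KI)))
  step 10: S(IS)
  step 11: SS

Term B:
  start: ISK(KI)(S(KK(IK)))(KI(IK(KI))K)
  step 1: SK(KI)(S(KK(IK)))(KI(IK(KI))K)
  step 2: K(S(KK(IK)))(KI(S(KK(IK))))(KI(IK(KI))K)
  step 3: S(KK(IK))(KI(IK(KI))K)
  step 4: SK(KI(IK(KI))K)
  step 5: SK(IK)
  step 6: SKK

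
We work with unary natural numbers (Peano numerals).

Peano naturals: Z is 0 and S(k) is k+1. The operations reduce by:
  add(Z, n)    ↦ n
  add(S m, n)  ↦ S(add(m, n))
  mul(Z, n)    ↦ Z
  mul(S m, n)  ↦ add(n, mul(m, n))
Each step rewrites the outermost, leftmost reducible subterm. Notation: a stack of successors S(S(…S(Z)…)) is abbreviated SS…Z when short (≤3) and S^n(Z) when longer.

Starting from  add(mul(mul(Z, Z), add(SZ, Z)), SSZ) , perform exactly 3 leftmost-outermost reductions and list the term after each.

  start: add(mul(mul(Z, Z), add(SZ, Z)), SSZ)
  step 1: add(mul(Z, add(SZ, Z)), SSZ)
  step 2: add(Z, SSZ)
  step 3: SSZ

Answer: after 3 steps: SSZ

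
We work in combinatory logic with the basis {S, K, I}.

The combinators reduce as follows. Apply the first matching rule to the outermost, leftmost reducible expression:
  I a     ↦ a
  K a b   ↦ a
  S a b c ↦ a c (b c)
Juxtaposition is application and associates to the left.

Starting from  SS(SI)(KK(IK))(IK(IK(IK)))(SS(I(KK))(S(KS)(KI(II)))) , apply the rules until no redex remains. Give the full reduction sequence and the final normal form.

  start: SS(SI)(KK(IK))(IK(IK(IK)))(SS(I(KK))(S(KS)(KI(II))))
  →1  S(KK(IK))(SI(KK(IK)))(IK(IK(IK)))(SS(I(KK))(S(KS)(KI(II))))
  →2  KK(IK)(IK(IK(IK)))(SI(KK(IK))(IK(IK(IK))))(SS(I(KK))(S(KS)(KI(II))))
  →3  K(IK(IK(IK)))(SI(KK(IK))(IK(IK(IK))))(SS(I(KK))(S(KS)(KI(II))))
  →4  IK(IK(IK))(SS(I(KK))(S(KS)(KI(II))))
  →5  K(IK(IK))(SS(I(KK))(S(KS)(KI(II))))
  →6  IK(IK)
  →7  K(IK)
  →8  KK

Answer: normal form = KK  (in 8 steps)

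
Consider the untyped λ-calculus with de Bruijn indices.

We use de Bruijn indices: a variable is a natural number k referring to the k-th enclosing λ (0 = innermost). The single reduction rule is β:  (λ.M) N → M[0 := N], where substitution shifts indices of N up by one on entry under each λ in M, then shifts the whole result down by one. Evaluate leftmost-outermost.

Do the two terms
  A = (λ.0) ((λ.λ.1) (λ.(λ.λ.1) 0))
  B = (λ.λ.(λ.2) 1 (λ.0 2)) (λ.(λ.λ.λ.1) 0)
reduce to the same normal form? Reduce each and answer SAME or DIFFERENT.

Answer: SAME — A ⇓ λ.λ.λ.1, B ⇓ λ.λ.λ.1

Reduction:
Term A:
  start: (λ.0) ((λ.λ.1) (λ.(λ.λ.1) 0))
  →1  (λ.λ.1) (λ.(λ.λ.1) 0)
  →2  λ.λ.(λ.λ.1) 0
  →3  λ.λ.λ.1

Term B:
  start: (λ.λ.(λ.2) 1 (λ.0 2)) (λ.(λ.λ.λ.1) 0)
  →1  λ.(λ.λ.(λ.λ.λ.1) 0) (λ.(λ.λ.λ.1) 0) (λ.0 (λ.(λ.λ.λ.1) 0))
  →2  λ.(λ.(λ.λ.λ.1) 0) (λ.0 (λ.(λ.λ.λ.1) 0))
  →3  λ.(λ.λ.λ.1) (λ.0 (λ.(λ.λ.λ.1) 0))
  →4  λ.λ.λ.1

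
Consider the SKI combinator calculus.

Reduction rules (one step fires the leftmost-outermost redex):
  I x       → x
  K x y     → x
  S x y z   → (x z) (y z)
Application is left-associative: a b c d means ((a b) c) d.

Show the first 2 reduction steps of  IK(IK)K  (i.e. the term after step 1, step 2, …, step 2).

  start: IK(IK)K
  step 1: K(IK)K
  step 2: IK

Answer: after 2 steps: IK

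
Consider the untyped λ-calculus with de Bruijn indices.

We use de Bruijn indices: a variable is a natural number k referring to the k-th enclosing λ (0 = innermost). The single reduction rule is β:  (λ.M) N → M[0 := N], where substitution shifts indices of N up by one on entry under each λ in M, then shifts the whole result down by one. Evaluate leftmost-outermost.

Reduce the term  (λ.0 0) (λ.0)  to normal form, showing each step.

Answer: normal form = λ.0  (in 2 steps)

Working:
  start: (λ.0 0) (λ.0)
  step 1: (λ.0) (λ.0)
  step 2: λ.0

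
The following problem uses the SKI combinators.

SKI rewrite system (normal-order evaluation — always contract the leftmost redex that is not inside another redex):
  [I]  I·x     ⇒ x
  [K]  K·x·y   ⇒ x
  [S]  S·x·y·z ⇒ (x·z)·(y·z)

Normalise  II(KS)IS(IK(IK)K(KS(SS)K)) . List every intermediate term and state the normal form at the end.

Answer: normal form = SS(K(SK))  (in 7 steps)

Working:
  start: II(KS)IS(IK(IK)K(KS(SS)K))
  [1] I(KS)IS(IK(IK)K(KS(SS)K))
  [2] KSIS(IK(IK)K(KS(SS)K))
  [3] SS(IK(IK)K(KS(SS)K))
  [4] SS(K(IK)K(KS(SS)K))
  [5] SS(IK(KS(SS)K))
  [6] SS(K(KS(SS)K))
  [7] SS(K(SK))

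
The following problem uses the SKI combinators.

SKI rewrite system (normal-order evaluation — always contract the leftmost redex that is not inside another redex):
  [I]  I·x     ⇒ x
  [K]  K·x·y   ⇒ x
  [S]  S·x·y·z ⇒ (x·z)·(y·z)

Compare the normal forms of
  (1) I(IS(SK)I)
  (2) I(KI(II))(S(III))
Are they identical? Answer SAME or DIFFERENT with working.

Answer: DIFFERENT — A ⇓ S(SK)I, B ⇓ SI

Reduction:
Term A:
  start: I(IS(SK)I)
  [1] IS(SK)I
  [2] S(SK)I

Term B:
  start: I(KI(II))(S(III))
  [1] KI(II)(S(III))
  [2] I(S(III))
  [3] S(III)
  [4] S(II)
  [5] SI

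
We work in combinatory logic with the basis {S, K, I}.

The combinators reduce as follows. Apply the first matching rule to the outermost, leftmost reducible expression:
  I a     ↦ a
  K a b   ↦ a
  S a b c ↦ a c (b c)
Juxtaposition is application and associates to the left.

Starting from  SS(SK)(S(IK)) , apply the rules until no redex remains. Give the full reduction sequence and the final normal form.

Answer: normal form = S(SK)(SK(SK))  (in 3 steps)

Reduction:
  start: SS(SK)(S(IK))
  step 1: S(S(IK))(SK(S(IK)))
  step 2: S(SK)(SK(S(IK)))
  step 3: S(SK)(SK(SK))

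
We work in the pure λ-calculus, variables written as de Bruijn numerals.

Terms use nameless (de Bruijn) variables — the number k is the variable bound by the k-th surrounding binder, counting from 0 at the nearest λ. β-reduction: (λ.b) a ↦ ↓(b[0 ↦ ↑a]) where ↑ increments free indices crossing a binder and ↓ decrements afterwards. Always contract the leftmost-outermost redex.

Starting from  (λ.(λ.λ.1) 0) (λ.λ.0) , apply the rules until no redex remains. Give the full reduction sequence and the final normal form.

Answer: normal form = λ.λ.λ.0  (in 2 steps)

Working:
  start: (λ.(λ.λ.1) 0) (λ.λ.0)
  step 1: (λ.λ.1) (λ.λ.0)
  step 2: λ.λ.λ.0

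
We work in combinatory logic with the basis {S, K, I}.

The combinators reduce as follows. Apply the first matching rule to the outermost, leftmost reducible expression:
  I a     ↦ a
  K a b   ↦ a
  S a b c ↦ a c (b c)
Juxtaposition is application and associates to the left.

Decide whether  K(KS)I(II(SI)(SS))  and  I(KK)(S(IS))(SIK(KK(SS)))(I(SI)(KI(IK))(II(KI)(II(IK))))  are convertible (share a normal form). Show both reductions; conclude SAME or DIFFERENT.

Answer: DIFFERENT — A ⇓ S, B ⇓ K(KK)

Reduction:
Term A:
  start: K(KS)I(II(SI)(SS))
  [1] KS(II(SI)(SS))
  [2] S

Term B:
  start: I(KK)(S(IS))(SIK(KK(SS)))(I(SI)(KI(IK))(II(KI)(II(IK))))
  [1] KK(S(IS))(SIK(KK(SS)))(I(SI)(KI(IK))(II(KI)(II(IK))))
  [2] K(SIK(KK(SS)))(I(SI)(KI(IK))(II(KI)(II(IK))))
  [3] SIK(KK(SS))
  [4] I(KK(SS))(K(KK(SS)))
  [5] KK(SS)(K(KK(SS)))
  [6] K(K(KK(SS)))
  [7] K(KK)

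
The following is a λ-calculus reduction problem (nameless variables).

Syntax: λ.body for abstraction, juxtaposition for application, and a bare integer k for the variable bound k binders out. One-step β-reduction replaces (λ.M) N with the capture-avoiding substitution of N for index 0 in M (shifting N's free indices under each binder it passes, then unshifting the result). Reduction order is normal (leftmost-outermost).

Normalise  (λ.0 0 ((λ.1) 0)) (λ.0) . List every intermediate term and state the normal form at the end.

  start: (λ.0 0 ((λ.1) 0)) (λ.0)
  [1] (λ.0) (λ.0) ((λ.λ.0) (λ.0))
  [2] (λ.0) ((λ.λ.0) (λ.0))
  [3] (λ.λ.0) (λ.0)
  [4] λ.0

Answer: normal form = λ.0  (in 4 steps)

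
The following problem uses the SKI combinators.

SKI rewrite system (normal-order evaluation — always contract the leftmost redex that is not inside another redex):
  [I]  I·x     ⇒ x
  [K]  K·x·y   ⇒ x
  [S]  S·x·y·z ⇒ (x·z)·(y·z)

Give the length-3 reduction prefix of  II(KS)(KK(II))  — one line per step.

  start: II(KS)(KK(II))
  [1] I(KS)(KK(II))
  [2] KS(KK(II))
  [3] S

Answer: after 3 steps: S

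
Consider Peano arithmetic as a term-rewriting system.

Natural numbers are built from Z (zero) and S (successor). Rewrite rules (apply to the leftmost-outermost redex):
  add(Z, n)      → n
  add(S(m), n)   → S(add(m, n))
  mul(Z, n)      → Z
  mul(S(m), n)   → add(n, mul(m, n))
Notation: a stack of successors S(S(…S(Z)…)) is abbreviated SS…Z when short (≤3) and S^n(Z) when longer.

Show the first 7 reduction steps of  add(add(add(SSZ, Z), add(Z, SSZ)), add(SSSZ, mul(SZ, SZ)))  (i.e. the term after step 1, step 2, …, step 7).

  start: add(add(add(SSZ, Z), add(Z, SSZ)), add(SSSZ, mul(SZ, SZ)))
  [1] add(add(S(add(SZ, Z)), add(Z, SSZ)), add(SSSZ, mul(SZ, SZ)))
  [2] add(S(add(add(SZ, Z), add(Z, SSZ))), add(SSSZ, mul(SZ, SZ)))
  [3] S(add(add(add(SZ, Z), add(Z, SSZ)), add(SSSZ, mul(SZ, SZ))))
  [4] S(add(add(S(add(Z, Z)), add(Z, SSZ)), add(SSSZ, mul(SZ, SZ))))
  [5] S(add(S(add(add(Z, Z), add(Z, SSZ))), add(SSSZ, mul(SZ, SZ))))
  [6] S(S(add(add(add(Z, Z), add(Z, SSZ)), add(SSSZ, mul(SZ, SZ)))))
  [7] S(S(add(add(Z, add(Z, SSZ)), add(SSSZ, mul(SZ, SZ)))))

Answer: after 7 steps: S(S(add(add(Z, add(Z, SSZ)), add(SSSZ, mul(SZ, SZ)))))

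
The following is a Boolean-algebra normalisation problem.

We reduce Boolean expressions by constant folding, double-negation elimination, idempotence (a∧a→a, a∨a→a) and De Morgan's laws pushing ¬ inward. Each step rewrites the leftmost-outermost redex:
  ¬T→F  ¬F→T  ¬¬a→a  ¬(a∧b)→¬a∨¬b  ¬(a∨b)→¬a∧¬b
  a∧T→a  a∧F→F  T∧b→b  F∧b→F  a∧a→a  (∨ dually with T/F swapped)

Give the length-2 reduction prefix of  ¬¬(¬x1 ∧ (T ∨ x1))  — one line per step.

Answer: after 2 steps: ¬x1 ∧ T

Derivation:
  start: ¬¬(¬x1 ∧ (T ∨ x1))
  →1  ¬x1 ∧ (T ∨ x1)
  →2  ¬x1 ∧ T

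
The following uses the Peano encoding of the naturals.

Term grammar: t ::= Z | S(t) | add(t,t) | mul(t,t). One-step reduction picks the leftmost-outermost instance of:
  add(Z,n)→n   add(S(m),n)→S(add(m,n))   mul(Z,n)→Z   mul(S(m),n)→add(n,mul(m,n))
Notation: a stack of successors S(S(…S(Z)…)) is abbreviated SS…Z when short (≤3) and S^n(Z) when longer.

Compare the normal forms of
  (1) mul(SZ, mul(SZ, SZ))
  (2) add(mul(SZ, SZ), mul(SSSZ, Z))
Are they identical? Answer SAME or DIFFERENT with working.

Term A:
  start: mul(SZ, mul(SZ, SZ))
  step 1: add(mul(SZ, SZ), mul(Z, mul(SZ, SZ)))
  step 2: add(add(SZ, mul(Z, SZ)), mul(Z, mul(SZ, SZ)))
  step 3: add(S(add(Z, mul(Z, SZ))), mul(Z, mul(SZ, SZ)))
  step 4: S(add(add(Z, mul(Z, SZ)), mul(Z, mul(SZ, SZ))))
  step 5: S(add(mul(Z, SZ), mul(Z, mul(SZ, SZ))))
  step 6: S(add(Z, mul(Z, mul(SZ, SZ))))
  step 7: S(mul(Z, mul(SZ, SZ)))
  step 8: SZ

Term B:
  start: add(mul(SZ, SZ), mul(SSSZ, Z))
  step 1: add(add(SZ, mul(Z, SZ)), mul(SSSZ, Z))
  step 2: add(S(add(Z, mul(Z, SZ))), mul(SSSZ, Z))
  step 3: S(add(add(Z, mul(Z, SZ)), mul(SSSZ, Z)))
  step 4: S(add(mul(Z, SZ), mul(SSSZ, Z)))
  step 5: S(add(Z, mul(SSSZ, Z)))
  step 6: S(mul(SSSZ, Z))
  step 7: S(add(Z, mul(SSZ, Z)))
  step 8: S(mul(SSZ, Z))
  step 9: S(add(Z, mul(SZ, Z)))
  step 10: S(mul(SZ, Z))
  step 11: S(add(Z, mul(Z, Z)))
  step 12: S(mul(Z, Z))
  step 13: SZ

Answer: SAME — A ⇓ SZ, B ⇓ SZ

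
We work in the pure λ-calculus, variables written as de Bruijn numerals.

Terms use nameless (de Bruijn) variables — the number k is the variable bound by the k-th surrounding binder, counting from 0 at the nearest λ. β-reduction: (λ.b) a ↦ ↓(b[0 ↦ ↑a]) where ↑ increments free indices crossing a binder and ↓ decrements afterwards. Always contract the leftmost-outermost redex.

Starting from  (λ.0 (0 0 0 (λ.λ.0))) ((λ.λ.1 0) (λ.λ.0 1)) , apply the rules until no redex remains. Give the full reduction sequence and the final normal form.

Answer: normal form = λ.0 (λ.0)  (in 13 steps)

Working:
  start: (λ.0 (0 0 0 (λ.λ.0))) ((λ.λ.1 0) (λ.λ.0 1))
  step 1: (λ.λ.1 0) (λ.λ.0 1) ((λ.λ.1 0) (λ.λ.0 1) ((λ.λ.1 0) (λ.λ.0 1)) ((λ.λ.1 0) (λ.λ.0 1)) (λ.λ.0))
  step 2: (λ.(λ.λ.0 1) 0) ((λ.λ.1 0) (λ.λ.0 1) ((λ.λ.1 0) (λ.λ.0 1)) ((λ.λ.1 0) (λ.λ.0 1)) (λ.λ.0))
  step 3: (λ.λ.0 1) ((λ.λ.1 0) (λ.λ.0 1) ((λ.λ.1 0) (λ.λ.0 1)) ((λ.λ.1 0) (λ.λ.0 1)) (λ.λ.0))
  step 4: λ.0 ((λ.λ.1 0) (λ.λ.0 1) ((λ.λ.1 0) (λ.λ.0 1)) ((λ.λ.1 0) (λ.λ.0 1)) (λ.λ.0))
  step 5: λ.0 ((λ.(λ.λ.0 1) 0) ((λ.λ.1 0) (λ.λ.0 1)) ((λ.λ.1 0) (λ.λ.0 1)) (λ.λ.0))
  step 6: λ.0 ((λ.λ.0 1) ((λ.λ.1 0) (λ.λ.0 1)) ((λ.λ.1 0) (λ.λ.0 1)) (λ.λ.0))
  step 7: λ.0 ((λ.0 ((λ.λ.1 0) (λ.λ.0 1))) ((λ.λ.1 0) (λ.λ.0 1)) (λ.λ.0))
  step 8: λ.0 ((λ.λ.1 0) (λ.λ.0 1) ((λ.λ.1 0) (λ.λ.0 1)) (λ.λ.0))
  step 9: λ.0 ((λ.(λ.λ.0 1) 0) ((λ.λ.1 0) (λ.λ.0 1)) (λ.λ.0))
  step 10: λ.0 ((λ.λ.0 1) ((λ.λ.1 0) (λ.λ.0 1)) (λ.λ.0))
  step 11: λ.0 ((λ.0 ((λ.λ.1 0) (λ.λ.0 1))) (λ.λ.0))
  step 12: λ.0 ((λ.λ.0) ((λ.λ.1 0) (λ.λ.0 1)))
  step 13: λ.0 (λ.0)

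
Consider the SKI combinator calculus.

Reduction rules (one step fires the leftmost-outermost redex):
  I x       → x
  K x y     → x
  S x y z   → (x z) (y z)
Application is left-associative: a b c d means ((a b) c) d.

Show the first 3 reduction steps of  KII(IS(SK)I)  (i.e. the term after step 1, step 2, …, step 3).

  start: KII(IS(SK)I)
  step 1: I(IS(SK)I)
  step 2: IS(SK)I
  step 3: S(SK)I

Answer: after 3 steps: S(SK)I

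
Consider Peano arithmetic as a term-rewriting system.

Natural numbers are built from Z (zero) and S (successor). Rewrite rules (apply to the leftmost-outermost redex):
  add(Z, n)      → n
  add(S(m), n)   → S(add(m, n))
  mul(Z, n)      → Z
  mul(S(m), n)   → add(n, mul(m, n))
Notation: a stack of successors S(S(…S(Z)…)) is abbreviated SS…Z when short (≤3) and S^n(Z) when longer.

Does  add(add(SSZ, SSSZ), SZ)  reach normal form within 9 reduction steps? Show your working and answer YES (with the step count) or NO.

  start: add(add(SSZ, SSSZ), SZ)
  [1] add(S(add(SZ, SSSZ)), SZ)
  [2] S(add(add(SZ, SSSZ), SZ))
  [3] S(add(S(add(Z, SSSZ)), SZ))
  [4] S(S(add(add(Z, SSSZ), SZ)))
  [5] S(S(add(SSSZ, SZ)))
  [6] S(S(S(add(SSZ, SZ))))
  [7] S(S(S(S(add(SZ, SZ)))))
  [8] S(S(S(S(S(add(Z, SZ))))))
  [9] S^6(Z)

Answer: YES — reaches normal form S^6(Z) in 9 ≤ 9 steps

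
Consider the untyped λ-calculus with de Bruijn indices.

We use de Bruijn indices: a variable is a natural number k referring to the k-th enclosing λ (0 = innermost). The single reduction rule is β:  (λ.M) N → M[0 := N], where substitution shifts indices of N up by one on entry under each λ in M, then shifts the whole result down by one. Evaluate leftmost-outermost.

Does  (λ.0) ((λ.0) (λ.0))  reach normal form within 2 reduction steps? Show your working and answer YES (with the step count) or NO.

Answer: YES — reaches normal form λ.0 in 2 ≤ 2 steps

Derivation:
  start: (λ.0) ((λ.0) (λ.0))
  →1  (λ.0) (λ.0)
  →2  λ.0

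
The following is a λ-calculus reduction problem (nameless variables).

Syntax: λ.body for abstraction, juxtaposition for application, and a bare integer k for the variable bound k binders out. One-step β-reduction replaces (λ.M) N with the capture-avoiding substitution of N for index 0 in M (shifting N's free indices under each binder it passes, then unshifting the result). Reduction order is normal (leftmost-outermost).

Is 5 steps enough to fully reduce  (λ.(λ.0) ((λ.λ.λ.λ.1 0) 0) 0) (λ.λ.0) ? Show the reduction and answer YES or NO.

Answer: YES — reaches normal form λ.λ.1 0 in 4 ≤ 5 steps

Reduction:
  start: (λ.(λ.0) ((λ.λ.λ.λ.1 0) 0) 0) (λ.λ.0)
  [1] (λ.0) ((λ.λ.λ.λ.1 0) (λ.λ.0)) (λ.λ.0)
  [2] (λ.λ.λ.λ.1 0) (λ.λ.0) (λ.λ.0)
  [3] (λ.λ.λ.1 0) (λ.λ.0)
  [4] λ.λ.1 0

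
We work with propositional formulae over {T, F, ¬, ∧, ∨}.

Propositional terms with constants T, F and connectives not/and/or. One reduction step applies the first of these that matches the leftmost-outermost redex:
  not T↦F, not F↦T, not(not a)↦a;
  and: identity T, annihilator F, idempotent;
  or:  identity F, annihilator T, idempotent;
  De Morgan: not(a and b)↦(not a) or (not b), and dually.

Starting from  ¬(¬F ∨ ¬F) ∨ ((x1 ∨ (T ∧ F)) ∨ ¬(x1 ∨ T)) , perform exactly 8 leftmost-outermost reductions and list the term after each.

  start: ¬(¬F ∨ ¬F) ∨ ((x1 ∨ (T ∧ F)) ∨ ¬(x1 ∨ T))
  [1] (¬¬F ∧ ¬¬F) ∨ ((x1 ∨ (T ∧ F)) ∨ ¬(x1 ∨ T))
  [2] ¬¬F ∨ ((x1 ∨ (T ∧ F)) ∨ ¬(x1 ∨ T))
  [3] F ∨ ((x1 ∨ (T ∧ F)) ∨ ¬(x1 ∨ T))
  [4] (x1 ∨ (T ∧ F)) ∨ ¬(x1 ∨ T)
  [5] (x1 ∨ F) ∨ ¬(x1 ∨ T)
  [6] x1 ∨ ¬(x1 ∨ T)
  [7] x1 ∨ (¬x1 ∧ ¬T)
  [8] x1 ∨ (¬x1 ∧ F)

Answer: after 8 steps: x1 ∨ (¬x1 ∧ F)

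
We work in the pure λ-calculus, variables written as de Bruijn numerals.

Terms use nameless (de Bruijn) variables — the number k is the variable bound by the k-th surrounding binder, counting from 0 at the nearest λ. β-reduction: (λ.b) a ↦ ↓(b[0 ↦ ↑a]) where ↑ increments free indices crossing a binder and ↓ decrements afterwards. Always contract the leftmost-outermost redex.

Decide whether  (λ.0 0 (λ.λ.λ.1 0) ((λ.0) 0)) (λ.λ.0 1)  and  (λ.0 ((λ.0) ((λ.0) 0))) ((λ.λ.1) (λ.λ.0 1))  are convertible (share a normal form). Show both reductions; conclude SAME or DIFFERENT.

Term A:
  start: (λ.0 0 (λ.λ.λ.1 0) ((λ.0) 0)) (λ.λ.0 1)
  →1  (λ.λ.0 1) (λ.λ.0 1) (λ.λ.λ.1 0) ((λ.0) (λ.λ.0 1))
  →2  (λ.0 (λ.λ.0 1)) (λ.λ.λ.1 0) ((λ.0) (λ.λ.0 1))
  →3  (λ.λ.λ.1 0) (λ.λ.0 1) ((λ.0) (λ.λ.0 1))
  →4  (λ.λ.1 0) ((λ.0) (λ.λ.0 1))
  →5  λ.(λ.0) (λ.λ.0 1) 0
  →6  λ.(λ.λ.0 1) 0
  →7  λ.λ.0 1

Term B:
  start: (λ.0 ((λ.0) ((λ.0) 0))) ((λ.λ.1) (λ.λ.0 1))
  →1  (λ.λ.1) (λ.λ.0 1) ((λ.0) ((λ.0) ((λ.λ.1) (λ.λ.0 1))))
  →2  (λ.λ.λ.0 1) ((λ.0) ((λ.0) ((λ.λ.1) (λ.λ.0 1))))
  →3  λ.λ.0 1

Answer: SAME — A ⇓ λ.λ.0 1, B ⇓ λ.λ.0 1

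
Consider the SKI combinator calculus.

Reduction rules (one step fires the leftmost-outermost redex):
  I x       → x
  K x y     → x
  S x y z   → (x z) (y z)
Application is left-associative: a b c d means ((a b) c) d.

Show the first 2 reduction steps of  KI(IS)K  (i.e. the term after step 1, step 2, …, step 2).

  start: KI(IS)K
  →1  IK
  →2  K

Answer: after 2 steps: K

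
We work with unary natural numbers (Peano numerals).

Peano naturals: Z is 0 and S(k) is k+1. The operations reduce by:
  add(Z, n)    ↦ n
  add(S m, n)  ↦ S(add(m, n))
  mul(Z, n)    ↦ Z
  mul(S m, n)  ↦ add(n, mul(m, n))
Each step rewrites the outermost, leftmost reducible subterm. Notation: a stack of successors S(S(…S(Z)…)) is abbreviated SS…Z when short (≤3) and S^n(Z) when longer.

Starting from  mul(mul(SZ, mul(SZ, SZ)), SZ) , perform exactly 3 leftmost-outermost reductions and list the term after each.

Answer: after 3 steps: mul(add(S(add(Z, mul(Z, SZ))), mul(Z, mul(SZ, SZ))), SZ)

Working:
  start: mul(mul(SZ, mul(SZ, SZ)), SZ)
  [1] mul(add(mul(SZ, SZ), mul(Z, mul(SZ, SZ))), SZ)
  [2] mul(add(add(SZ, mul(Z, SZ)), mul(Z, mul(SZ, SZ))), SZ)
  [3] mul(add(S(add(Z, mul(Z, SZ))), mul(Z, mul(SZ, SZ))), SZ)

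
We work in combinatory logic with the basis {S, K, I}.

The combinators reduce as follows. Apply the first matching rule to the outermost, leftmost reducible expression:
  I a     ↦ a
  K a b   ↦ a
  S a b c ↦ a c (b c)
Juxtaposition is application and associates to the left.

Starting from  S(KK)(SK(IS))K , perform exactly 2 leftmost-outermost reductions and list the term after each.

Answer: after 2 steps: K(SK(IS)K)

Derivation:
  start: S(KK)(SK(IS))K
  step 1: KKK(SK(IS)K)
  step 2: K(SK(IS)K)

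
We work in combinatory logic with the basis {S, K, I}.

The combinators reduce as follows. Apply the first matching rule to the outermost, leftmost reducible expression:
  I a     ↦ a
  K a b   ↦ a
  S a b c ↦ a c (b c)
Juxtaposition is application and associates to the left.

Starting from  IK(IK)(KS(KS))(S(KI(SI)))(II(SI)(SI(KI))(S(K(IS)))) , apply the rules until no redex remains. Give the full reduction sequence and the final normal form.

Answer: normal form = SI  (in 5 steps)

Derivation:
  start: IK(IK)(KS(KS))(S(KI(SI)))(II(SI)(SI(KI))(S(K(IS))))
  [1] K(IK)(KS(KS))(S(KI(SI)))(II(SI)(SI(KI))(S(K(IS))))
  [2] IK(S(KI(SI)))(II(SI)(SI(KI))(S(K(IS))))
  [3] K(S(KI(SI)))(II(SI)(SI(KI))(S(K(IS))))
  [4] S(KI(SI))
  [5] SI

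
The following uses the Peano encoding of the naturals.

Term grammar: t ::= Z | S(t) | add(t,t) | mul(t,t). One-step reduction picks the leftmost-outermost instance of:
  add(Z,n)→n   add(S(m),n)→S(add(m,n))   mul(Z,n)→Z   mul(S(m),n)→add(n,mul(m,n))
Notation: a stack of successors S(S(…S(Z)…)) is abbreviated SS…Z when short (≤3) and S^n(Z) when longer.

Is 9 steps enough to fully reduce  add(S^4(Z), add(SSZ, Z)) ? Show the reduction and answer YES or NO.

Answer: YES — reaches normal form S^6(Z) in 8 ≤ 9 steps

Working:
  start: add(S^4(Z), add(SSZ, Z))
  step 1: S(add(SSSZ, add(SSZ, Z)))
  step 2: S(S(add(SSZ, add(SSZ, Z))))
  step 3: S(S(S(add(SZ, add(SSZ, Z)))))
  step 4: S(S(S(S(add(Z, add(SSZ, Z))))))
  step 5: S(S(S(S(add(SSZ, Z)))))
  step 6: S(S(S(S(S(add(SZ, Z))))))
  step 7: S(S(S(S(S(S(add(Z, Z)))))))
  step 8: S^6(Z)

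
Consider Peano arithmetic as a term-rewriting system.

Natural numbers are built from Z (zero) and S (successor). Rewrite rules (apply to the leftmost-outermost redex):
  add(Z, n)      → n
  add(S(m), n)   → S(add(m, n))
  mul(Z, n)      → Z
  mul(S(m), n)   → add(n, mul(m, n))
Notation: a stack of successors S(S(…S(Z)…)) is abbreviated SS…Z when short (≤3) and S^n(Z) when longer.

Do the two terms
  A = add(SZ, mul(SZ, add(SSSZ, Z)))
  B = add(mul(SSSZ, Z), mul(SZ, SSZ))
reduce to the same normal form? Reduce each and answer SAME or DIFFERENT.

Term A:
  start: add(SZ, mul(SZ, add(SSSZ, Z)))
  [1] S(add(Z, mul(SZ, add(SSSZ, Z))))
  [2] S(mul(SZ, add(SSSZ, Z)))
  [3] S(add(add(SSSZ, Z), mul(Z, add(SSSZ, Z))))
  [4] S(add(S(add(SSZ, Z)), mul(Z, add(SSSZ, Z))))
  [5] S(S(add(add(SSZ, Z), mul(Z, add(SSSZ, Z)))))
  [6] S(S(add(S(add(SZ, Z)), mul(Z, add(SSSZ, Z)))))
  [7] S(S(S(add(add(SZ, Z), mul(Z, add(SSSZ, Z))))))
  [8] S(S(S(add(S(add(Z, Z)), mul(Z, add(SSSZ, Z))))))
  [9] S(S(S(S(add(add(Z, Z), mul(Z, add(SSSZ, Z)))))))
  [10] S(S(S(S(add(Z, mul(Z, add(SSSZ, Z)))))))
  [11] S(S(S(S(mul(Z, add(SSSZ, Z))))))
  [12] S^4(Z)

Term B:
  start: add(mul(SSSZ, Z), mul(SZ, SSZ))
  [1] add(add(Z, mul(SSZ, Z)), mul(SZ, SSZ))
  [2] add(mul(SSZ, Z), mul(SZ, SSZ))
  [3] add(add(Z, mul(SZ, Z)), mul(SZ, SSZ))
  [4] add(mul(SZ, Z), mul(SZ, SSZ))
  [5] add(add(Z, mul(Z, Z)), mul(SZ, SSZ))
  [6] add(mul(Z, Z), mul(SZ, SSZ))
  [7] add(Z, mul(SZ, SSZ))
  [8] mul(SZ, SSZ)
  [9] add(SSZ, mul(Z, SSZ))
  [10] S(add(SZ, mul(Z, SSZ)))
  [11] S(S(add(Z, mul(Z, SSZ))))
  [12] S(S(mul(Z, SSZ)))
  [13] SSZ

Answer: DIFFERENT — A ⇓ S^4(Z), B ⇓ SSZ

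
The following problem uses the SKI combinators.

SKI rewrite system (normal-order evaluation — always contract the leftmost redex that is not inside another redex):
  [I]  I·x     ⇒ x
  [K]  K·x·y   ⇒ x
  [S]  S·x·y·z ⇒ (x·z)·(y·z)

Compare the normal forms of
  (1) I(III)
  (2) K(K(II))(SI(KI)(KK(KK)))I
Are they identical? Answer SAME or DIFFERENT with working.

Term A:
  start: I(III)
  [1] III
  [2] II
  [3] I

Term B:
  start: K(K(II))(SI(KI)(KK(KK)))I
  [1] K(II)I
  [2] II
  [3] I

Answer: SAME — A ⇓ I, B ⇓ I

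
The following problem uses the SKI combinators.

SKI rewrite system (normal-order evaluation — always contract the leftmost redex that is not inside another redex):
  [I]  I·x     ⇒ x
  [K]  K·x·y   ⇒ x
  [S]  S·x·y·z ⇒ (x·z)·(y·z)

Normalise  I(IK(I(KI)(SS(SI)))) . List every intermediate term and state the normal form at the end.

Answer: normal form = KI  (in 4 steps)

Reduction:
  start: I(IK(I(KI)(SS(SI))))
  step 1: IK(I(KI)(SS(SI)))
  step 2: K(I(KI)(SS(SI)))
  step 3: K(KI(SS(SI)))
  step 4: KI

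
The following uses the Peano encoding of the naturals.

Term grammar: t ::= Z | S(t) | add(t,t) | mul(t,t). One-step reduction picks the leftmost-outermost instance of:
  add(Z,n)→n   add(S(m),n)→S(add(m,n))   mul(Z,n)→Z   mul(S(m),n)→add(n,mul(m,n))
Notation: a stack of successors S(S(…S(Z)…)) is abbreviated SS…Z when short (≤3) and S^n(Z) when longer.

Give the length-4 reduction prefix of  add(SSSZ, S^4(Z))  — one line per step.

  start: add(SSSZ, S^4(Z))
  →1  S(add(SSZ, S^4(Z)))
  →2  S(S(add(SZ, S^4(Z))))
  →3  S(S(S(add(Z, S^4(Z)))))
  →4  S^7(Z)

Answer: after 4 steps: S^7(Z)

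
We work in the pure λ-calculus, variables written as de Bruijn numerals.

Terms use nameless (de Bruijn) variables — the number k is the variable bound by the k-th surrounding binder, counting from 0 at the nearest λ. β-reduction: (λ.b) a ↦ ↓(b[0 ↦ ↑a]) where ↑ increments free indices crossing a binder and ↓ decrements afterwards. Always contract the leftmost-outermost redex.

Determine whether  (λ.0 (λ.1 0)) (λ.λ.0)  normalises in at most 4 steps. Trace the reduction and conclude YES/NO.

Answer: YES — reaches normal form λ.0 in 2 ≤ 4 steps

Derivation:
  start: (λ.0 (λ.1 0)) (λ.λ.0)
  step 1: (λ.λ.0) (λ.(λ.λ.0) 0)
  step 2: λ.0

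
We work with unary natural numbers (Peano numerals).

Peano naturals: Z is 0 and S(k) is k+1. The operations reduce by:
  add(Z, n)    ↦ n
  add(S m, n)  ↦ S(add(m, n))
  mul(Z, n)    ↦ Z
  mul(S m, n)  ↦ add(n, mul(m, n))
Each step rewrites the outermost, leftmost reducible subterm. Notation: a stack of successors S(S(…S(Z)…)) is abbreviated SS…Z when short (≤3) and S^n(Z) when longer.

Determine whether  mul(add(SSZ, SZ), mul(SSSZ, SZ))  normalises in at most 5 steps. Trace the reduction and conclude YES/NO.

  start: mul(add(SSZ, SZ), mul(SSSZ, SZ))
  [1] mul(S(add(SZ, SZ)), mul(SSSZ, SZ))
  [2] add(mul(SSSZ, SZ), mul(add(SZ, SZ), mul(SSSZ, SZ)))
  [3] add(add(SZ, mul(SSZ, SZ)), mul(add(SZ, SZ), mul(SSSZ, SZ)))
  [4] add(S(add(Z, mul(SSZ, SZ))), mul(add(SZ, SZ), mul(SSSZ, SZ)))
  [5] S(add(add(Z, mul(SSZ, SZ)), mul(add(SZ, SZ), mul(SSSZ, SZ))))

Answer: NO — after 5 steps the term is S(add(add(Z, mul(SSZ, SZ)), mul(add(SZ, SZ), mul(SSSZ, SZ)))), not yet normal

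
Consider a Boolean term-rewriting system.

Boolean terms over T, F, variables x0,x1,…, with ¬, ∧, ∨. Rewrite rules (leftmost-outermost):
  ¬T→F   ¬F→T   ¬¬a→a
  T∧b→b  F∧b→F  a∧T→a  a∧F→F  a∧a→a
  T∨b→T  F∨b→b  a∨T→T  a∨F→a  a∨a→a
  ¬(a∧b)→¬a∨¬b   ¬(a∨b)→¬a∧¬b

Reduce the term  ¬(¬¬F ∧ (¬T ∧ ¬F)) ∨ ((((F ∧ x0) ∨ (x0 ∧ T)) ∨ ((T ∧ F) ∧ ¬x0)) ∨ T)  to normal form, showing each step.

Answer: normal form = T  (in 5 steps)

Working:
  start: ¬(¬¬F ∧ (¬T ∧ ¬F)) ∨ ((((F ∧ x0) ∨ (x0 ∧ T)) ∨ ((T ∧ F) ∧ ¬x0)) ∨ T)
  step 1: (¬¬¬F ∨ ¬(¬T ∧ ¬F)) ∨ ((((F ∧ x0) ∨ (x0 ∧ T)) ∨ ((T ∧ F) ∧ ¬x0)) ∨ T)
  step 2: (¬F ∨ ¬(¬T ∧ ¬F)) ∨ ((((F ∧ x0) ∨ (x0 ∧ T)) ∨ ((T ∧ F) ∧ ¬x0)) ∨ T)
  step 3: (T ∨ ¬(¬T ∧ ¬F)) ∨ ((((F ∧ x0) ∨ (x0 ∧ T)) ∨ ((T ∧ F) ∧ ¬x0)) ∨ T)
  step 4: T ∨ ((((F ∧ x0) ∨ (x0 ∧ T)) ∨ ((T ∧ F) ∧ ¬x0)) ∨ T)
  step 5: T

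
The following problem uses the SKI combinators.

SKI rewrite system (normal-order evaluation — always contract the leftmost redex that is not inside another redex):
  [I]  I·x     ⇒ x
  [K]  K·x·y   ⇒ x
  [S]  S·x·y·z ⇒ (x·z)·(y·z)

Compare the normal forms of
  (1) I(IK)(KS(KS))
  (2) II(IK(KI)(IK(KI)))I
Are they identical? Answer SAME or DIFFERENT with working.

Answer: DIFFERENT — A ⇓ KS, B ⇓ I

Working:
Term A:
  start: I(IK)(KS(KS))
  [1] IK(KS(KS))
  [2] K(KS(KS))
  [3] KS

Term B:
  start: II(IK(KI)(IK(KI)))I
  [1] I(IK(KI)(IK(KI)))I
  [2] IK(KI)(IK(KI))I
  [3] K(KI)(IK(KI))I
  [4] KII
  [5] I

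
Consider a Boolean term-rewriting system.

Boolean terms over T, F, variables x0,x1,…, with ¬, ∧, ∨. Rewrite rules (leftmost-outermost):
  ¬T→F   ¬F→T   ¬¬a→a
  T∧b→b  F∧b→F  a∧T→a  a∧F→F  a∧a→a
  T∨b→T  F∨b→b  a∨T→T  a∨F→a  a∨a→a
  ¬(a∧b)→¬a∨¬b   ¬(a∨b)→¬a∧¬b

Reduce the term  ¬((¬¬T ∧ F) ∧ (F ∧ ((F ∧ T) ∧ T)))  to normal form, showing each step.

  start: ¬((¬¬T ∧ F) ∧ (F ∧ ((F ∧ T) ∧ T)))
  [1] ¬(¬¬T ∧ F) ∨ ¬(F ∧ ((F ∧ T) ∧ T))
  [2] (¬¬¬T ∨ ¬F) ∨ ¬(F ∧ ((F ∧ T) ∧ T))
  [3] (¬T ∨ ¬F) ∨ ¬(F ∧ ((F ∧ T) ∧ T))
  [4] (F ∨ ¬F) ∨ ¬(F ∧ ((F ∧ T) ∧ T))
  [5] ¬F ∨ ¬(F ∧ ((F ∧ T) ∧ T))
  [6] T ∨ ¬(F ∧ ((F ∧ T) ∧ T))
  [7] T

Answer: normal form = T  (in 7 steps)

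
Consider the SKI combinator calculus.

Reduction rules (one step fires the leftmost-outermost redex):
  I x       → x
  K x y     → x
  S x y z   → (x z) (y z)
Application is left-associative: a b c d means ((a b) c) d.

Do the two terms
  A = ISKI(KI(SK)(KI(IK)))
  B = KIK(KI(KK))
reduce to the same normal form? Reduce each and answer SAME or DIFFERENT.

Term A:
  start: ISKI(KI(SK)(KI(IK)))
  →1  SKI(KI(SK)(KI(IK)))
  →2  K(KI(SK)(KI(IK)))(I(KI(SK)(KI(IK))))
  →3  KI(SK)(KI(IK))
  →4  I(KI(IK))
  →5  KI(IK)
  →6  I

Term B:
  start: KIK(KI(KK))
  →1  I(KI(KK))
  →2  KI(KK)
  →3  I

Answer: SAME — A ⇓ I, B ⇓ I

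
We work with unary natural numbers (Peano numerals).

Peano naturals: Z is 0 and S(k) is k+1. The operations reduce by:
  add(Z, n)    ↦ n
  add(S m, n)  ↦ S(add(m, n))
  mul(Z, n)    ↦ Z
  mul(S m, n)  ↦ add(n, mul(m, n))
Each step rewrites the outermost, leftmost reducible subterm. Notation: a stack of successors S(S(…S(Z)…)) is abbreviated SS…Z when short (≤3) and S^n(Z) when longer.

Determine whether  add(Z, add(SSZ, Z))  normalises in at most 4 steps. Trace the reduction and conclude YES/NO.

Answer: YES — reaches normal form SSZ in 4 ≤ 4 steps

Reduction:
  start: add(Z, add(SSZ, Z))
  step 1: add(SSZ, Z)
  step 2: S(add(SZ, Z))
  step 3: S(S(add(Z, Z)))
  step 4: SSZ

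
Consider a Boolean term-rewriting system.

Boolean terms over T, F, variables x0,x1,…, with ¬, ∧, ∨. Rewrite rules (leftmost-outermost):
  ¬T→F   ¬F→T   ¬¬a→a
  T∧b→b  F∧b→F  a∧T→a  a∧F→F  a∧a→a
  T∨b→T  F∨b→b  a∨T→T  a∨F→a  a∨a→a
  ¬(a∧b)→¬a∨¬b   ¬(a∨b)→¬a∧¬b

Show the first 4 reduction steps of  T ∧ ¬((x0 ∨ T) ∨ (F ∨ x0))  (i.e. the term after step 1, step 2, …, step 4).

Answer: after 4 steps: (¬x0 ∧ F) ∧ ¬(F ∨ x0)

Working:
  start: T ∧ ¬((x0 ∨ T) ∨ (F ∨ x0))
  →1  ¬((x0 ∨ T) ∨ (F ∨ x0))
  →2  ¬(x0 ∨ T) ∧ ¬(F ∨ x0)
  →3  (¬x0 ∧ ¬T) ∧ ¬(F ∨ x0)
  →4  (¬x0 ∧ F) ∧ ¬(F ∨ x0)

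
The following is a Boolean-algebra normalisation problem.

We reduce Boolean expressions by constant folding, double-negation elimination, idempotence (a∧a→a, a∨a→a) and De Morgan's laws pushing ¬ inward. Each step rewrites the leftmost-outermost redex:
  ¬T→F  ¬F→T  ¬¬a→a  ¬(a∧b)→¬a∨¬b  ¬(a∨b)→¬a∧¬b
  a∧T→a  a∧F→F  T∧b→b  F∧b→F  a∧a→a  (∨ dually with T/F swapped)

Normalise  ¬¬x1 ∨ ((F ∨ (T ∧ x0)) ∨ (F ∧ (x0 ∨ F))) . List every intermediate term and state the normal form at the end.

Answer: normal form = x1 ∨ x0  (in 5 steps)

Derivation:
  start: ¬¬x1 ∨ ((F ∨ (T ∧ x0)) ∨ (F ∧ (x0 ∨ F)))
  →1  x1 ∨ ((F ∨ (T ∧ x0)) ∨ (F ∧ (x0 ∨ F)))
  →2  x1 ∨ ((T ∧ x0) ∨ (F ∧ (x0 ∨ F)))
  →3  x1 ∨ (x0 ∨ (F ∧ (x0 ∨ F)))
  →4  x1 ∨ (x0 ∨ F)
  →5  x1 ∨ x0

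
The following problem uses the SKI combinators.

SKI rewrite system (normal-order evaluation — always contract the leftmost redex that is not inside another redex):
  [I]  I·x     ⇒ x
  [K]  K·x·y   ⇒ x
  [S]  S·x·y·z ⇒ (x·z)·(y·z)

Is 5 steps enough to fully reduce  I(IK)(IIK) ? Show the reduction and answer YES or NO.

Answer: YES — reaches normal form KK in 4 ≤ 5 steps

Working:
  start: I(IK)(IIK)
  →1  IK(IIK)
  →2  K(IIK)
  →3  K(IK)
  →4  KK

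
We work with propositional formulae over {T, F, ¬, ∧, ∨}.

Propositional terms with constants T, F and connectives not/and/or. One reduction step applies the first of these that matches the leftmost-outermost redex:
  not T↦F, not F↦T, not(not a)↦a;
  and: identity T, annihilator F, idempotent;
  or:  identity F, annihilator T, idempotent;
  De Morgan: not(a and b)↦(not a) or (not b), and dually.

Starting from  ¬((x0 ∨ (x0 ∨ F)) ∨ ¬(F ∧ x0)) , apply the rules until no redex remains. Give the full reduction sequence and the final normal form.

Answer: normal form = F  (in 9 steps)

Reduction:
  start: ¬((x0 ∨ (x0 ∨ F)) ∨ ¬(F ∧ x0))
  →1  ¬(x0 ∨ (x0 ∨ F)) ∧ ¬¬(F ∧ x0)
  →2  (¬x0 ∧ ¬(x0 ∨ F)) ∧ ¬¬(F ∧ x0)
  →3  (¬x0 ∧ (¬x0 ∧ ¬F)) ∧ ¬¬(F ∧ x0)
  →4  (¬x0 ∧ (¬x0 ∧ T)) ∧ ¬¬(F ∧ x0)
  →5  (¬x0 ∧ ¬x0) ∧ ¬¬(F ∧ x0)
  →6  ¬x0 ∧ ¬¬(F ∧ x0)
  →7  ¬x0 ∧ (F ∧ x0)
  →8  ¬x0 ∧ F
  →9  F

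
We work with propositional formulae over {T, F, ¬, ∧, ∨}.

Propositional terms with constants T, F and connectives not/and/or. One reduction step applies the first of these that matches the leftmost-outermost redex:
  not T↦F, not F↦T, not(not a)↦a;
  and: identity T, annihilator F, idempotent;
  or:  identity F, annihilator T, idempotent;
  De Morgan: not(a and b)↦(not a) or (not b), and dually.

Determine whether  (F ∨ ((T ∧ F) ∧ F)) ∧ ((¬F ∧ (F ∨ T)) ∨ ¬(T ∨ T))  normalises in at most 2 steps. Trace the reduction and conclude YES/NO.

Answer: NO — after 2 steps the term is F ∧ ((¬F ∧ (F ∨ T)) ∨ ¬(T ∨ T)), not yet normal

Reduction:
  start: (F ∨ ((T ∧ F) ∧ F)) ∧ ((¬F ∧ (F ∨ T)) ∨ ¬(T ∨ T))
  step 1: ((T ∧ F) ∧ F) ∧ ((¬F ∧ (F ∨ T)) ∨ ¬(T ∨ T))
  step 2: F ∧ ((¬F ∧ (F ∨ T)) ∨ ¬(T ∨ T))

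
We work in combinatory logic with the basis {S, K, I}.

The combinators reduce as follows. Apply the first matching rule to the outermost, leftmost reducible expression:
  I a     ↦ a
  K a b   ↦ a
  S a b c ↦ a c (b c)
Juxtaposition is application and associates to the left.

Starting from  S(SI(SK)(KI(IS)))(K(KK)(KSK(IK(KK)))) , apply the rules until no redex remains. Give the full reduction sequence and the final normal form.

  start: S(SI(SK)(KI(IS)))(K(KK)(KSK(IK(KK))))
  →1  S(I(KI(IS))(SK(KI(IS))))(K(KK)(KSK(IK(KK))))
  →2  S(KI(IS)(SK(KI(IS))))(K(KK)(KSK(IK(KK))))
  →3  S(I(SK(KI(IS))))(K(KK)(KSK(IK(KK))))
  →4  S(SK(KI(IS)))(K(KK)(KSK(IK(KK))))
  →5  S(SKI)(K(KK)(KSK(IK(KK))))
  →6  S(SKI)(KK)

Answer: normal form = S(SKI)(KK)  (in 6 steps)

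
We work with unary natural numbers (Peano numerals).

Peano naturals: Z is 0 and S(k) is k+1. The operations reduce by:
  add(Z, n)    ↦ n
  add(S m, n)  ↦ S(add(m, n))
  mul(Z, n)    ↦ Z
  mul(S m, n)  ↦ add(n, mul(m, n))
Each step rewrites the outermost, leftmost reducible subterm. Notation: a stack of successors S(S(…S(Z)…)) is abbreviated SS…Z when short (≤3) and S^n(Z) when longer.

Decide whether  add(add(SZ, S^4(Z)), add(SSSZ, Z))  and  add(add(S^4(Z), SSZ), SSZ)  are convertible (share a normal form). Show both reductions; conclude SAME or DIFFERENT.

Answer: SAME — A ⇓ S^8(Z), B ⇓ S^8(Z)

Reduction:
Term A:
  start: add(add(SZ, S^4(Z)), add(SSSZ, Z))
  [1] add(S(add(Z, S^4(Z))), add(SSSZ, Z))
  [2] S(add(add(Z, S^4(Z)), add(SSSZ, Z)))
  [3] S(add(S^4(Z), add(SSSZ, Z)))
  [4] S(S(add(SSSZ, add(SSSZ, Z))))
  [5] S(S(S(add(SSZ, add(SSSZ, Z)))))
  [6] S(S(S(S(add(SZ, add(SSSZ, Z))))))
  [7] S(S(S(S(S(add(Z, add(SSSZ, Z)))))))
  [8] S(S(S(S(S(add(SSSZ, Z))))))
  [9] S(S(S(S(S(S(add(SSZ, Z)))))))
  [10] S(S(S(S(S(S(S(add(SZ, Z))))))))
  [11] S(S(S(S(S(S(S(S(add(Z, Z)))))))))
  [12] S^8(Z)

Term B:
  start: add(add(S^4(Z), SSZ), SSZ)
  [1] add(S(add(SSSZ, SSZ)), SSZ)
  [2] S(add(add(SSSZ, SSZ), SSZ))
  [3] S(add(S(add(SSZ, SSZ)), SSZ))
  [4] S(S(add(add(SSZ, SSZ), SSZ)))
  [5] S(S(add(S(add(SZ, SSZ)), SSZ)))
  [6] S(S(S(add(add(SZ, SSZ), SSZ))))
  [7] S(S(S(add(S(add(Z, SSZ)), SSZ))))
  [8] S(S(S(S(add(add(Z, SSZ), SSZ)))))
  [9] S(S(S(S(add(SSZ, SSZ)))))
  [10] S(S(S(S(S(add(SZ, SSZ))))))
  [11] S(S(S(S(S(S(add(Z, SSZ)))))))
  [12] S^8(Z)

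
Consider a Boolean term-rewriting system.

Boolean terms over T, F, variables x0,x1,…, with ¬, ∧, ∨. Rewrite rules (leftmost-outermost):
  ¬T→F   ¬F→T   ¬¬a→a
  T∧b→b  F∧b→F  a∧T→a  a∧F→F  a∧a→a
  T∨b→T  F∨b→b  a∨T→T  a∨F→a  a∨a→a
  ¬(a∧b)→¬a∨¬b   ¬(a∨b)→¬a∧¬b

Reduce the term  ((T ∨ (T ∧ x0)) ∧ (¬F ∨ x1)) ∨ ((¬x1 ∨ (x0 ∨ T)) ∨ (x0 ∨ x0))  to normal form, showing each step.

  start: ((T ∨ (T ∧ x0)) ∧ (¬F ∨ x1)) ∨ ((¬x1 ∨ (x0 ∨ T)) ∨ (x0 ∨ x0))
  [1] (T ∧ (¬F ∨ x1)) ∨ ((¬x1 ∨ (x0 ∨ T)) ∨ (x0 ∨ x0))
  [2] (¬F ∨ x1) ∨ ((¬x1 ∨ (x0 ∨ T)) ∨ (x0 ∨ x0))
  [3] (T ∨ x1) ∨ ((¬x1 ∨ (x0 ∨ T)) ∨ (x0 ∨ x0))
  [4] T ∨ ((¬x1 ∨ (x0 ∨ T)) ∨ (x0 ∨ x0))
  [5] T

Answer: normal form = T  (in 5 steps)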